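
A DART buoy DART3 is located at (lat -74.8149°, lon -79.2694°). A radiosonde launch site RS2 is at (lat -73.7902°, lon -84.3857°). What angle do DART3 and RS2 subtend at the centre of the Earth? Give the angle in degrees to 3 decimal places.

Δφ = 1.0247°,  Δλ = -5.1163°
a = sin²(Δφ/2) + cos φ₁ cos φ₂ sin²(Δλ/2) = 0.000226
c = 2·arcsin(√a) = 0.030043 rad = 1.7213°

1.721°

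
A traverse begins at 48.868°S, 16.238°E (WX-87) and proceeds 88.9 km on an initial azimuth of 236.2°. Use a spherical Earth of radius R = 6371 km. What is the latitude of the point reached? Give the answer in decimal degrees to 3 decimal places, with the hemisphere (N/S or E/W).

49.308°S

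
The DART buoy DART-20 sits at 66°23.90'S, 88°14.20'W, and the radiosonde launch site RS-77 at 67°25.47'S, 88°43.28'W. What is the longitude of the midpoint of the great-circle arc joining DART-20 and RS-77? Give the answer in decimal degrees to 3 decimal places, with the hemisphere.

88.474°W

DART-20: φ = -66.39833°, λ = -88.23667°
RS-77: φ = -67.42450°, λ = -88.72133°
Bx = cos φ₂ cos Δλ = 0.383887,  By = cos φ₂ sin Δλ = -0.003247
φₘ = atan2(sin φ₁ + sin φ₂, √((cos φ₁ + Bx)² + By²)) = -66.91160°
λₘ = λ₁ + atan2(By, cos φ₁ + Bx) = -88.47391°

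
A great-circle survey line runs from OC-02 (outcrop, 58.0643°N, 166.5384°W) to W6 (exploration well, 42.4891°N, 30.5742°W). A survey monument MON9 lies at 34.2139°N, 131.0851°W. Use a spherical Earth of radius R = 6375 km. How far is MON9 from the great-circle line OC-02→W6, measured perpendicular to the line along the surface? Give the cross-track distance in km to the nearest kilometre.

δ₁₃ = central angle OC-02→MON9 = 0.585383 rad  (haversine)
θ₁₃ = bearing OC-02→MON9 = 119.758°,  θ₁₂ = bearing OC-02→W6 = 32.416°
dₓₜ = R·arcsin(sin δ₁₃ · sin(θ₁₃ − θ₁₂)) = 6375·arcsin(0.55252·sin(87.341°)) = 3727.268 km
|dₓₜ| = 3727.268 km

3727 km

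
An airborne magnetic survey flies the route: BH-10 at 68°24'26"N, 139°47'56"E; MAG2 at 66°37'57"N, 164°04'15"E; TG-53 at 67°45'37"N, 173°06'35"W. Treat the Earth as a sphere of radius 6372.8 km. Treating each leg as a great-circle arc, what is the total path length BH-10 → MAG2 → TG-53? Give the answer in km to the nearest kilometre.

BH-10: φ = +68.40722°, λ = +139.79889°
MAG2: φ = +66.63250°, λ = +164.07083°
TG-53: φ = +67.76028°, λ = -173.10972°
BH-10→MAG2: c = 0.163780 rad, d = 1043.74 km
MAG2→TG-53: c = 0.154706 rad, d = 985.91 km
Total = 1043.74 + 985.91 = 2029.65 km

2030 km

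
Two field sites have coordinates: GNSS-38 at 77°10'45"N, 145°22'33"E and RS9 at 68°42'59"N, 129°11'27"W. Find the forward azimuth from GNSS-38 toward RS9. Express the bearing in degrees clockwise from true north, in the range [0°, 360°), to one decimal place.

GNSS-38: φ = +77.17917°, λ = +145.37583°
RS9: φ = +68.71639°, λ = -129.19083°
Δλ = 85.4333°
y = sin Δλ · cos φ₂ = 0.361832
x = cos φ₁ sin φ₂ − sin φ₁ cos φ₂ cos Δλ = 0.178588
θ = atan2(y, x) = 63.7306° → 63.7306° (mod 360°)

63.7°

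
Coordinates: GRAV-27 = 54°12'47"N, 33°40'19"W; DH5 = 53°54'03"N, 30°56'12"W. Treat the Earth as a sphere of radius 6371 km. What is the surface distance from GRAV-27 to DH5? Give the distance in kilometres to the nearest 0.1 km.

GRAV-27: φ = +54.21306°, λ = -33.67194°
DH5: φ = +53.90083°, λ = -30.93667°
Δφ = -0.3122°,  Δλ = 2.7353°
a = sin²(Δφ/2) + cos φ₁ cos φ₂ sin²(Δλ/2) = 0.000204
c = 2·arcsin(√a) = 0.028545 rad = 1.6355°
d = R·c = 6371 × 0.028545 = 181.9 km

181.9 km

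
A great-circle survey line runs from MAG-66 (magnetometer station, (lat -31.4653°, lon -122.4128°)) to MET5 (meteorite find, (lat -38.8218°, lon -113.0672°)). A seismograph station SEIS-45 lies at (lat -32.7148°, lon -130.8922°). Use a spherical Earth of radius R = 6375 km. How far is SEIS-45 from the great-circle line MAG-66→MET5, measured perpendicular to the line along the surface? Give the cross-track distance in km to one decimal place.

692.0 km

δ₁₃ = central angle MAG-66→SEIS-45 = 0.127227 rad  (haversine)
θ₁₃ = bearing MAG-66→SEIS-45 = 257.896°,  θ₁₂ = bearing MAG-66→MET5 = 136.526°
dₓₜ = R·arcsin(sin δ₁₃ · sin(θ₁₃ − θ₁₂)) = 6375·arcsin(0.12688·sin(121.370°)) = 692.005 km
|dₓₜ| = 692.005 km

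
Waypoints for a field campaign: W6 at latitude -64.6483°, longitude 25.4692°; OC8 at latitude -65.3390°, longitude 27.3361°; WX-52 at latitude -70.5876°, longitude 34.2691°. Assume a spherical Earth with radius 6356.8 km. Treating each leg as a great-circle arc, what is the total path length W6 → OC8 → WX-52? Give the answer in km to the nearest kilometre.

W6→OC8: c = 0.018303 rad, d = 116.35 km
OC8→WX-52: c = 0.102092 rad, d = 648.98 km
Total = 116.35 + 648.98 = 765.32 km

765 km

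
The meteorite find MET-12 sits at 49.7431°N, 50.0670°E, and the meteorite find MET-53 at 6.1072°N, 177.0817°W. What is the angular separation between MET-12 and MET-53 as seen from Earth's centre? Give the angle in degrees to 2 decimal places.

110.84°

Δφ = -43.6359°,  Δλ = 132.8513°
a = sin²(Δφ/2) + cos φ₁ cos φ₂ sin²(Δλ/2) = 0.677902
c = 2·arcsin(√a) = 1.934571 rad = 110.8428°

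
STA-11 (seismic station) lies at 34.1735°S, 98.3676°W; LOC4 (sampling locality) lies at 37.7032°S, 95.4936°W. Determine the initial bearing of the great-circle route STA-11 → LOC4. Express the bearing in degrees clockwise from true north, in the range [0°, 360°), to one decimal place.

Δλ = 2.8740°
y = sin Δλ · cos φ₂ = 0.039670
x = cos φ₁ sin φ₂ − sin φ₁ cos φ₂ cos Δλ = -0.062125
θ = atan2(y, x) = 147.4396° → 147.4396° (mod 360°)

147.4°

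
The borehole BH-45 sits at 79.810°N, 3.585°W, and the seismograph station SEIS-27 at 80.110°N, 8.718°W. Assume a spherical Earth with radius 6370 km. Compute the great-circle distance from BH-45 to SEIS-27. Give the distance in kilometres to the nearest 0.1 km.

104.9 km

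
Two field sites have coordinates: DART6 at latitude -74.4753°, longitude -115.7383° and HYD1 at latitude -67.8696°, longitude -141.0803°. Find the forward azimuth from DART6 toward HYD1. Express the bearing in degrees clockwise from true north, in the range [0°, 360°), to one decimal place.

Δλ = -25.3420°
y = sin Δλ · cos φ₂ = -0.161242
x = cos φ₁ sin φ₂ − sin φ₁ cos φ₂ cos Δλ = 0.080107
θ = atan2(y, x) = -63.5813° → 296.4187° (mod 360°)

296.4°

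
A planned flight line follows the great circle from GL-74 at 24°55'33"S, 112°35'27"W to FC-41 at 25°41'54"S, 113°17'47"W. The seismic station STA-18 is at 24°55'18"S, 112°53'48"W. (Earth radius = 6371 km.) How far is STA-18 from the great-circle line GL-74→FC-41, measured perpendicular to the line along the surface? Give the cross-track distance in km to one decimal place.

GL-74: φ = -24.92583°, λ = -112.59083°
FC-41: φ = -25.69833°, λ = -113.29639°
STA-18: φ = -24.92167°, λ = -112.89667°
δ₁₃ = central angle GL-74→STA-18 = 0.004841 rad  (haversine)
θ₁₃ = bearing GL-74→STA-18 = 270.796°,  θ₁₂ = bearing GL-74→FC-41 = 219.395°
dₓₜ = R·arcsin(sin δ₁₃ · sin(θ₁₃ − θ₁₂)) = 6371·arcsin(0.00484·sin(51.402°)) = 24.105 km
|dₓₜ| = 24.105 km

24.1 km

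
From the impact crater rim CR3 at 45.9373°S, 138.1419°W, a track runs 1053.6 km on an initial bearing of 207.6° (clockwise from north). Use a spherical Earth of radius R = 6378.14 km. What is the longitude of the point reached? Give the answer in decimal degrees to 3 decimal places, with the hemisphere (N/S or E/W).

δ = d/R = 1053.6/6378.14 = 0.165189 rad
φ₂ = arcsin(sin φ₁ cos δ + cos φ₁ sin δ cos θ)
   = arcsin(-0.71858·0.98639 + 0.69545·0.16444·-0.88620) = -54.10982°
λ₂ = λ₁ + atan2(sin θ sin δ cos φ₁, cos δ − sin φ₁ sin φ₂) = -145.60889°

145.609°W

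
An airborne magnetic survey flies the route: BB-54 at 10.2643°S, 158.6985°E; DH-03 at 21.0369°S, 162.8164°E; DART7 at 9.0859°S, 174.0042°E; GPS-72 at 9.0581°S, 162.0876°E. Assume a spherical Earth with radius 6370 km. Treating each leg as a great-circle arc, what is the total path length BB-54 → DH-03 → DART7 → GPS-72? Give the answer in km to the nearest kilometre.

4373 km

BB-54→DH-03: c = 0.200306 rad, d = 1275.95 km
DH-03→DART7: c = 0.280884 rad, d = 1789.23 km
DART7→GPS-72: c = 0.205374 rad, d = 1308.23 km
Total = 1275.95 + 1789.23 + 1308.23 = 4373.41 km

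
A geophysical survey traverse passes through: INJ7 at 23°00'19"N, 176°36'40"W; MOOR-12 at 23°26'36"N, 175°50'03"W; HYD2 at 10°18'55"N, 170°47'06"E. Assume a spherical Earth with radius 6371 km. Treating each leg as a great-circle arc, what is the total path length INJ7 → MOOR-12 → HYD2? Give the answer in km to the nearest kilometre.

2129 km

INJ7: φ = +23.00528°, λ = -176.61111°
MOOR-12: φ = +23.44333°, λ = -175.83417°
HYD2: φ = +10.31528°, λ = +170.78500°
INJ7→MOOR-12: c = 0.014620 rad, d = 93.14 km
MOOR-12→HYD2: c = 0.319599 rad, d = 2036.16 km
Total = 93.14 + 2036.16 = 2129.31 km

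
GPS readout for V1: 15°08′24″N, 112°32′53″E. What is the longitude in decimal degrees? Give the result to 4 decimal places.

112.5481°E

112° + 32′/60 + 53″/3600 = 112 + 0.53333 + 0.01472 = 112.5481°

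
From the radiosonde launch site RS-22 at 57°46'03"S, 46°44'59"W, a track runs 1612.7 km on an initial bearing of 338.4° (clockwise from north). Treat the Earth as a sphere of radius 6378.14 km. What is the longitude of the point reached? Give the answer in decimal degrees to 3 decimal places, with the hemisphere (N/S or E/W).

54.108°W

RS-22: φ = -57.76750°, λ = -46.74972°
δ = d/R = 1612.7/6378.14 = 0.252848 rad
φ₂ = arcsin(sin φ₁ cos δ + cos φ₁ sin δ cos θ)
   = arcsin(-0.84589·0.96820 + 0.53336·0.25016·0.92978) = -44.02233°
λ₂ = λ₁ + atan2(sin θ sin δ cos φ₁, cos δ − sin φ₁ sin φ₂) = -54.10778°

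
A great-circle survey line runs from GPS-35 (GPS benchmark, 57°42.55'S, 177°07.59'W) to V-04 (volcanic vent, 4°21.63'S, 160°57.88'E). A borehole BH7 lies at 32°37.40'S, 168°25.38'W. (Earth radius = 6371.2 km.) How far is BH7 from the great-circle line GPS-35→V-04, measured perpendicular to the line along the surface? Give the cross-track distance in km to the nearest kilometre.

GPS-35: φ = -57.70917°, λ = -177.12650°
V-04: φ = -4.36050°, λ = +160.96467°
BH7: φ = -32.62333°, λ = -168.42300°
δ₁₃ = central angle GPS-35→BH7 = 0.449896 rad  (haversine)
θ₁₃ = bearing GPS-35→BH7 = 17.042°,  θ₁₂ = bearing GPS-35→V-04 = 333.352°
dₓₜ = R·arcsin(sin δ₁₃ · sin(θ₁₃ − θ₁₂)) = 6371.2·arcsin(0.43487·sin(-316.310°)) = 1943.868 km
|dₓₜ| = 1943.868 km

1944 km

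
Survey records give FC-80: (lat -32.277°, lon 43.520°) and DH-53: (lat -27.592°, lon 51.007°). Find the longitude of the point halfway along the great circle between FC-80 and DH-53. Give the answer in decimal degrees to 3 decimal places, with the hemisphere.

Bx = cos φ₂ cos Δλ = 0.878712,  By = cos φ₂ sin Δλ = 0.115482
φₘ = atan2(sin φ₁ + sin φ₂, √((cos φ₁ + Bx)² + By²)) = -29.98742°
λₘ = λ₁ + atan2(By, cos φ₁ + Bx) = 47.35181°

47.352°E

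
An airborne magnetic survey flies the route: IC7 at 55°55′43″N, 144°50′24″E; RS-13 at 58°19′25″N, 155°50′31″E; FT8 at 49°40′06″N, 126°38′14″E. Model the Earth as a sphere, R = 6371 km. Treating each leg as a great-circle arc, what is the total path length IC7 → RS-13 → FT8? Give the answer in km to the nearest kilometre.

2829 km

IC7: φ = +55.92861°, λ = +144.84000°
RS-13: φ = +58.32361°, λ = +155.84194°
FT8: φ = +49.66833°, λ = +126.63722°
IC7→RS-13: c = 0.112134 rad, d = 714.41 km
RS-13→FT8: c = 0.331950 rad, d = 2114.85 km
Total = 714.41 + 2114.85 = 2829.26 km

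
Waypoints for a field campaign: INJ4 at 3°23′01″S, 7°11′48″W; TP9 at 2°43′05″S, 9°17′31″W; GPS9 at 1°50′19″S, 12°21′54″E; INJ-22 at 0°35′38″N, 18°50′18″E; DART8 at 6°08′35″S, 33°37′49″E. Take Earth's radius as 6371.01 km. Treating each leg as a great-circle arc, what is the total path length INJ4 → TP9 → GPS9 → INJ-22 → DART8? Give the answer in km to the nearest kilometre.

5226 km

INJ4: φ = -3.38361°, λ = -7.19667°
TP9: φ = -2.71806°, λ = -9.29194°
GPS9: φ = -1.83861°, λ = +12.36500°
INJ-22: φ = +0.59389°, λ = +18.83833°
DART8: φ = -6.14306°, λ = +33.63028°
INJ4→TP9: c = 0.038320 rad, d = 244.14 km
TP9→GPS9: c = 0.377991 rad, d = 2408.18 km
GPS9→INJ-22: c = 0.120680 rad, d = 768.85 km
INJ-22→DART8: c = 0.283270 rad, d = 1804.72 km
Total = 244.14 + 2408.18 + 768.85 + 1804.72 = 5225.89 km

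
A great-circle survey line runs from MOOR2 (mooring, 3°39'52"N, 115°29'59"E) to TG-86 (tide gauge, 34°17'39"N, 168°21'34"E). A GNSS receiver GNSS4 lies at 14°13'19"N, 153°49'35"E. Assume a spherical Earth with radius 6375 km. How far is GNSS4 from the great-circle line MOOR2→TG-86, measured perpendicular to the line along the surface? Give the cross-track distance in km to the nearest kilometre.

MOOR2: φ = +3.66444°, λ = +115.49972°
TG-86: φ = +34.29417°, λ = +168.35944°
GNSS4: φ = +14.22194°, λ = +153.82639°
δ₁₃ = central angle MOOR2→GNSS4 = 0.684727 rad  (haversine)
θ₁₃ = bearing MOOR2→GNSS4 = 71.892°,  θ₁₂ = bearing MOOR2→TG-86 = 51.153°
dₓₜ = R·arcsin(sin δ₁₃ · sin(θ₁₃ − θ₁₂)) = 6375·arcsin(0.63246·sin(20.740°)) = 1440.010 km
|dₓₜ| = 1440.010 km

1440 km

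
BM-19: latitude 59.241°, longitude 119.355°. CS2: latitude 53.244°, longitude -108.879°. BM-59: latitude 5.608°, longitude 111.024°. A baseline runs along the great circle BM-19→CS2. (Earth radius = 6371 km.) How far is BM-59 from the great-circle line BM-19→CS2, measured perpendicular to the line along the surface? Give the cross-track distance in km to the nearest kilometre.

1823 km

δ₁₃ = central angle BM-19→BM-59 = 0.942726 rad  (haversine)
θ₁₃ = bearing BM-19→BM-59 = 190.265°,  θ₁₂ = bearing BM-19→CS2 = 30.681°
dₓₜ = R·arcsin(sin δ₁₃ · sin(θ₁₃ − θ₁₂)) = 6371·arcsin(0.80916·sin(159.584°)) = 1823.079 km
|dₓₜ| = 1823.079 km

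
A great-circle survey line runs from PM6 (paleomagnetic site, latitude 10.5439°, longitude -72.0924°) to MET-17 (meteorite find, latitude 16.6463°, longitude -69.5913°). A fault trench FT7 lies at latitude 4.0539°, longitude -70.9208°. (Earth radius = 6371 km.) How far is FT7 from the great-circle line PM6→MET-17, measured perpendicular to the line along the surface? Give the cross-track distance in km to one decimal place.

384.3 km

δ₁₃ = central angle PM6→FT7 = 0.115071 rad  (haversine)
θ₁₃ = bearing PM6→FT7 = 169.768°,  θ₁₂ = bearing PM6→MET-17 = 21.439°
dₓₜ = R·arcsin(sin δ₁₃ · sin(θ₁₃ − θ₁₂)) = 6371·arcsin(0.11482·sin(148.329°)) = 384.302 km
|dₓₜ| = 384.302 km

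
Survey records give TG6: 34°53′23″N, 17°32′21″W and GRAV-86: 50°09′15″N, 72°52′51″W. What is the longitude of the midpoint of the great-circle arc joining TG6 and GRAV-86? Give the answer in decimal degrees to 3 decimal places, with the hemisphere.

TG6: φ = +34.88972°, λ = -17.53917°
GRAV-86: φ = +50.15417°, λ = -72.88083°
Bx = cos φ₂ cos Δλ = 0.364368,  By = cos φ₂ sin Δλ = -0.527033
φₘ = atan2(sin φ₁ + sin φ₂, √((cos φ₁ + Bx)² + By²)) = 45.93879°
λₘ = λ₁ + atan2(By, cos φ₁ + Bx) = -41.52321°

41.523°W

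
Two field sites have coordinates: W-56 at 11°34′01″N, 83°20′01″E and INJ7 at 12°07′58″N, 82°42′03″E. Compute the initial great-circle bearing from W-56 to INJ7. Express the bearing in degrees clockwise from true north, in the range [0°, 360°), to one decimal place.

W-56: φ = +11.56694°, λ = +83.33361°
INJ7: φ = +12.13278°, λ = +82.70083°
Δλ = -0.6328°
y = sin Δλ · cos φ₂ = -0.010797
x = cos φ₁ sin φ₂ − sin φ₁ cos φ₂ cos Δλ = 0.009887
θ = atan2(y, x) = -47.5182° → 312.4818° (mod 360°)

312.5°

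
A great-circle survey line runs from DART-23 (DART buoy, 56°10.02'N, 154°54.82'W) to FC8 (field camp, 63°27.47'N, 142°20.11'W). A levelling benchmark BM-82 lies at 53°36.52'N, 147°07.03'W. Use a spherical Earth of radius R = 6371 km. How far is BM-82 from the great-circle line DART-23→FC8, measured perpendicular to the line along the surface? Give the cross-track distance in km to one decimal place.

566.3 km

DART-23: φ = +56.16700°, λ = -154.91367°
FC8: φ = +63.45783°, λ = -142.33517°
BM-82: φ = +53.60867°, λ = -147.11717°
δ₁₃ = central angle DART-23→BM-82 = 0.090033 rad  (haversine)
θ₁₃ = bearing DART-23→BM-82 = 116.473°,  θ₁₂ = bearing DART-23→FC8 = 35.623°
dₓₜ = R·arcsin(sin δ₁₃ · sin(θ₁₃ − θ₁₂)) = 6371·arcsin(0.08991·sin(80.851°)) = 566.285 km
|dₓₜ| = 566.285 km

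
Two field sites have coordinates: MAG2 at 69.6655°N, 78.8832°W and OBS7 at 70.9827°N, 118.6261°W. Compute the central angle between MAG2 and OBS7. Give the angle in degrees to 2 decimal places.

13.20°

Δφ = 1.3172°,  Δλ = -39.7429°
a = sin²(Δφ/2) + cos φ₁ cos φ₂ sin²(Δλ/2) = 0.013215
c = 2·arcsin(√a) = 0.230424 rad = 13.2023°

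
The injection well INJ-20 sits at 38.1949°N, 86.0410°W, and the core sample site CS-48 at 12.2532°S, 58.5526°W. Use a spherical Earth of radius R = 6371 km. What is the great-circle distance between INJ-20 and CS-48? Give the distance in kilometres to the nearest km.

6297 km

Δφ = -50.4481°,  Δλ = 27.4884°
a = sin²(Δφ/2) + cos φ₁ cos φ₂ sin²(Δλ/2) = 0.224964
c = 2·arcsin(√a) = 0.988346 rad = 56.6280°
d = R·c = 6371 × 0.988346 = 6296.8 km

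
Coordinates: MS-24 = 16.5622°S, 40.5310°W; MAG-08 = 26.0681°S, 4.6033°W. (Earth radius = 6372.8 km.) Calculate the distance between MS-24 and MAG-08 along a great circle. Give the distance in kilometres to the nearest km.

3856 km

Δφ = -9.5059°,  Δλ = 35.9277°
a = sin²(Δφ/2) + cos φ₁ cos φ₂ sin²(Δλ/2) = 0.088765
c = 2·arcsin(√a) = 0.605057 rad = 34.6672°
d = R·c = 6372.8 × 0.605057 = 3855.9 km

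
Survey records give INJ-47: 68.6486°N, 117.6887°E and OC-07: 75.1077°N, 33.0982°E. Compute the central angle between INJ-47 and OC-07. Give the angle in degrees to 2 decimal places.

Δφ = 6.4591°,  Δλ = -84.5905°
a = sin²(Δφ/2) + cos φ₁ cos φ₂ sin²(Δλ/2) = 0.045549
c = 2·arcsin(√a) = 0.430152 rad = 24.6459°

24.65°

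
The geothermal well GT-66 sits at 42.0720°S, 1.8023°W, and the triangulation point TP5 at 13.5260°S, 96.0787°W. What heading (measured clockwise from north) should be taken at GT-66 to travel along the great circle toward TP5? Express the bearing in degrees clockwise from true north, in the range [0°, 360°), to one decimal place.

257.1°

Δλ = -94.2764°
y = sin Δλ · cos φ₂ = -0.969557
x = cos φ₁ sin φ₂ − sin φ₁ cos φ₂ cos Δλ = -0.222194
θ = atan2(y, x) = -102.9076° → 257.0924° (mod 360°)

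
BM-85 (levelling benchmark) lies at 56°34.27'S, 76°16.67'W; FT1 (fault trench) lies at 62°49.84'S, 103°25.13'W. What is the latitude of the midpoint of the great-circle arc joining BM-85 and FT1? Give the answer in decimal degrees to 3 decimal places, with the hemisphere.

BM-85: φ = -56.57117°, λ = -76.27783°
FT1: φ = -62.83067°, λ = -103.41883°
Bx = cos φ₂ cos Δλ = 0.406342,  By = cos φ₂ sin Δλ = -0.208303
φₘ = atan2(sin φ₁ + sin φ₂, √((cos φ₁ + Bx)² + By²)) = -60.39637°
λₘ = λ₁ + atan2(By, cos φ₁ + Bx) = -88.55440°

60.396°S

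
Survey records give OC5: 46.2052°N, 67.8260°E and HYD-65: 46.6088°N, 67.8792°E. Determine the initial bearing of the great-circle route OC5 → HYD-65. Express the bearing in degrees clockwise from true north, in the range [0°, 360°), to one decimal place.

5.2°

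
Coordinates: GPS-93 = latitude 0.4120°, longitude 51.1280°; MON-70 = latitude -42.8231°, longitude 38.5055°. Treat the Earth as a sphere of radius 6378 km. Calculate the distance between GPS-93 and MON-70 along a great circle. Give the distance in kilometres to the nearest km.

4976 km

Δφ = -43.2351°,  Δλ = -12.6225°
a = sin²(Δφ/2) + cos φ₁ cos φ₂ sin²(Δλ/2) = 0.144589
c = 2·arcsin(√a) = 0.780129 rad = 44.6981°
d = R·c = 6378 × 0.780129 = 4975.7 km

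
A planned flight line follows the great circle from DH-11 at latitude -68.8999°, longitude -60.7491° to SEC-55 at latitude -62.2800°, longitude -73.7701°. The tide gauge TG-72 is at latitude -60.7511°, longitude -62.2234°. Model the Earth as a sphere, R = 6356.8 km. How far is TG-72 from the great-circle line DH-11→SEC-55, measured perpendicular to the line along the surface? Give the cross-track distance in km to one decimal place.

583.0 km

δ₁₃ = central angle DH-11→TG-72 = 0.142634 rad  (haversine)
θ₁₃ = bearing DH-11→TG-72 = 354.926°,  θ₁₂ = bearing DH-11→SEC-55 = 314.814°
dₓₜ = R·arcsin(sin δ₁₃ · sin(θ₁₃ − θ₁₂)) = 6356.8·arcsin(0.14215·sin(40.112°)) = 583.012 km
|dₓₜ| = 583.012 km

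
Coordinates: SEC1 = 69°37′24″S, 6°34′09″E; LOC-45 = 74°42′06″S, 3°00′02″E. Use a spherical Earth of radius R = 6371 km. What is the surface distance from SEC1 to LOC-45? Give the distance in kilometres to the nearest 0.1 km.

SEC1: φ = -69.62333°, λ = +6.56917°
LOC-45: φ = -74.70167°, λ = +3.00056°
Δφ = -5.0783°,  Δλ = -3.5686°
a = sin²(Δφ/2) + cos φ₁ cos φ₂ sin²(Δλ/2) = 0.002052
c = 2·arcsin(√a) = 0.090624 rad = 5.1924°
d = R·c = 6371 × 0.090624 = 577.4 km

577.4 km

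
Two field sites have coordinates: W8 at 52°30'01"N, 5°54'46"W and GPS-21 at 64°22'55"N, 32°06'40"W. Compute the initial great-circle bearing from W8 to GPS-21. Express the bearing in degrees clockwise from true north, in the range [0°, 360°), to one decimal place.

W8: φ = +52.50028°, λ = -5.91278°
GPS-21: φ = +64.38194°, λ = -32.11111°
Δλ = -26.1983°
y = sin Δλ · cos φ₂ = -0.190883
x = cos φ₁ sin φ₂ − sin φ₁ cos φ₂ cos Δλ = 0.241129
θ = atan2(y, x) = -38.3658° → 321.6342° (mod 360°)

321.6°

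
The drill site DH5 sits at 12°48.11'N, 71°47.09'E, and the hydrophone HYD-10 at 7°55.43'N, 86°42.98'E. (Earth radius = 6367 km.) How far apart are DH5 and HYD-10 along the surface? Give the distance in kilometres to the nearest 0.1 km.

1719.2 km

DH5: φ = +12.80183°, λ = +71.78483°
HYD-10: φ = +7.92383°, λ = +86.71633°
Δφ = -4.8780°,  Δλ = 14.9315°
a = sin²(Δφ/2) + cos φ₁ cos φ₂ sin²(Δλ/2) = 0.018117
c = 2·arcsin(√a) = 0.270017 rad = 15.4708°
d = R·c = 6367 × 0.270017 = 1719.2 km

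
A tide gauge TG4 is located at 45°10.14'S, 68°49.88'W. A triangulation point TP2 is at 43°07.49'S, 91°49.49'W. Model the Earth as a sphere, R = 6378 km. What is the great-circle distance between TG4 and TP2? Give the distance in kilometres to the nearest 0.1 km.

1844.3 km

TG4: φ = -45.16900°, λ = -68.83133°
TP2: φ = -43.12483°, λ = -91.82483°
Δφ = 2.0442°,  Δλ = -22.9935°
a = sin²(Δφ/2) + cos φ₁ cos φ₂ sin²(Δλ/2) = 0.020760
c = 2·arcsin(√a) = 0.289171 rad = 16.5683°
d = R·c = 6378 × 0.289171 = 1844.3 km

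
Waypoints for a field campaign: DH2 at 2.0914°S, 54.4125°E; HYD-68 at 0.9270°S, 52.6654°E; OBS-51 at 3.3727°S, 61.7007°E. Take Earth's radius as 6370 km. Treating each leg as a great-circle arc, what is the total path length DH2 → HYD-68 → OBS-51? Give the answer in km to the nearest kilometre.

1273 km

DH2→HYD-68: c = 0.036635 rad, d = 233.37 km
HYD-68→OBS-51: c = 0.163252 rad, d = 1039.91 km
Total = 233.37 + 1039.91 = 1273.28 km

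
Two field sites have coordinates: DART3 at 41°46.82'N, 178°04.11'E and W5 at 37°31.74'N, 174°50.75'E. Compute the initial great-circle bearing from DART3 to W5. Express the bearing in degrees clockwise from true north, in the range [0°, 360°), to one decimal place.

DART3: φ = +41.78033°, λ = +178.06850°
W5: φ = +37.52900°, λ = +174.84583°
Δλ = -3.2227°
y = sin Δλ · cos φ₂ = -0.044582
x = cos φ₁ sin φ₂ − sin φ₁ cos φ₂ cos Δλ = -0.073296
θ = atan2(y, x) = -148.6900° → 211.3100° (mod 360°)

211.3°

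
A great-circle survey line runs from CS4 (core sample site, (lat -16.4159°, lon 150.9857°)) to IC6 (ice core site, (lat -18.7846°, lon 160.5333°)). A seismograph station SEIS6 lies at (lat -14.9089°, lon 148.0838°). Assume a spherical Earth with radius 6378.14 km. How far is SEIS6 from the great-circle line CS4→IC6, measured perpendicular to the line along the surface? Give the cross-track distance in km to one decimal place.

73.1 km

δ₁₃ = central angle CS4→SEIS6 = 0.055406 rad  (haversine)
θ₁₃ = bearing CS4→SEIS6 = 297.942°,  θ₁₂ = bearing CS4→IC6 = 106.003°
dₓₜ = R·arcsin(sin δ₁₃ · sin(θ₁₃ − θ₁₂)) = 6378.14·arcsin(0.05538·sin(191.940°)) = -73.073 km
|dₓₜ| = 73.073 km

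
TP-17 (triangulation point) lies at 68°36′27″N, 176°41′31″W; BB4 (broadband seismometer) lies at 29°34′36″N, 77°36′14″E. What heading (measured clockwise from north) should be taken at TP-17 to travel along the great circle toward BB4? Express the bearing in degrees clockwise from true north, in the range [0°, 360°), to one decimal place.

295.5°

TP-17: φ = +68.60750°, λ = -176.69194°
BB4: φ = +29.57667°, λ = +77.60389°
Δλ = -105.7042°
y = sin Δλ · cos φ₂ = -0.837232
x = cos φ₁ sin φ₂ − sin φ₁ cos φ₂ cos Δλ = 0.399221
θ = atan2(y, x) = -64.5066° → 295.4934° (mod 360°)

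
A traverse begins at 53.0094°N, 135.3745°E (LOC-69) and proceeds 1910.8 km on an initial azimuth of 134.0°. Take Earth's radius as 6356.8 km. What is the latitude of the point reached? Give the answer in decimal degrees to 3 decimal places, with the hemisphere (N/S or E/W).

39.730°N

δ = d/R = 1910.8/6356.8 = 0.300591 rad
φ₂ = arcsin(sin φ₁ cos δ + cos φ₁ sin δ cos θ)
   = arcsin(0.79873·0.95516 + 0.60168·0.29609·-0.69466) = 39.72973°
λ₂ = λ₁ + atan2(sin θ sin δ cos φ₁, cos δ − sin φ₁ sin φ₂) = 151.45217°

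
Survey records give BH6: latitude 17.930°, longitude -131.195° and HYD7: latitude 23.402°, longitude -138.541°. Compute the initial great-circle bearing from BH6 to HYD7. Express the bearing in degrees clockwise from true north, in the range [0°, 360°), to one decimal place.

Δλ = -7.3460°
y = sin Δλ · cos φ₂ = -0.117343
x = cos φ₁ sin φ₂ − sin φ₁ cos φ₂ cos Δλ = 0.097678
θ = atan2(y, x) = -50.2255° → 309.7745° (mod 360°)

309.8°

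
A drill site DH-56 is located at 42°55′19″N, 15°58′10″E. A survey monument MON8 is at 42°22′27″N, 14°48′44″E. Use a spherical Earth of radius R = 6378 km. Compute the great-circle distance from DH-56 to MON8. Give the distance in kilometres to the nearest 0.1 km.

DH-56: φ = +42.92194°, λ = +15.96944°
MON8: φ = +42.37417°, λ = +14.81222°
Δφ = -0.5478°,  Δλ = -1.1572°
a = sin²(Δφ/2) + cos φ₁ cos φ₂ sin²(Δλ/2) = 0.000078
c = 2·arcsin(√a) = 0.017666 rad = 1.0122°
d = R·c = 6378 × 0.017666 = 112.7 km

112.7 km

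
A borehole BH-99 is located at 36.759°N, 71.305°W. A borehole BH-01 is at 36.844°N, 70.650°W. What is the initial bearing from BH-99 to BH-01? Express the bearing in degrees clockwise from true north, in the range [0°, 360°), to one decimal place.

Δλ = 0.6550°
y = sin Δλ · cos φ₂ = 0.009148
x = cos φ₁ sin φ₂ − sin φ₁ cos φ₂ cos Δλ = 0.001515
θ = atan2(y, x) = 80.5981° → 80.5981° (mod 360°)

80.6°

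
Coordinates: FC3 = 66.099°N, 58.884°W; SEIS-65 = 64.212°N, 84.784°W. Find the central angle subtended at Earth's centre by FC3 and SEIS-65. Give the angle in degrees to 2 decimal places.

10.96°

Δφ = -1.8870°,  Δλ = -25.9000°
a = sin²(Δφ/2) + cos φ₁ cos φ₂ sin²(Δλ/2) = 0.009123
c = 2·arcsin(√a) = 0.191322 rad = 10.9619°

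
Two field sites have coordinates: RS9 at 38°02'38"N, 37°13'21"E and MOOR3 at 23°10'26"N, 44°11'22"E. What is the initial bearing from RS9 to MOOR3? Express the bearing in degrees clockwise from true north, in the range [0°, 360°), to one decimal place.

156.2°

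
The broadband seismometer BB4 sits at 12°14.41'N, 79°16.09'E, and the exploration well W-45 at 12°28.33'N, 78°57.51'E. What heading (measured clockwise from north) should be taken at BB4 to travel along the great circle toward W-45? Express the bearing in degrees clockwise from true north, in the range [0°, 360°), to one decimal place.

307.5°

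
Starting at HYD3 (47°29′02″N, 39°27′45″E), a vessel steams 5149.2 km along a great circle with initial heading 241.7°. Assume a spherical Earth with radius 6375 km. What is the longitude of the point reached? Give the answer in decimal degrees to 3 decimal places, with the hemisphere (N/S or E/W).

2.022°W

HYD3: φ = +47.48389°, λ = +39.46250°
δ = d/R = 5149.2/6375 = 0.807718 rad
φ₂ = arcsin(sin φ₁ cos δ + cos φ₁ sin δ cos θ)
   = arcsin(0.73709·0.69115 + 0.67580·0.72271·-0.47409) = 16.13430°
λ₂ = λ₁ + atan2(sin θ sin δ cos φ₁, cos δ − sin φ₁ sin φ₂) = -2.02236°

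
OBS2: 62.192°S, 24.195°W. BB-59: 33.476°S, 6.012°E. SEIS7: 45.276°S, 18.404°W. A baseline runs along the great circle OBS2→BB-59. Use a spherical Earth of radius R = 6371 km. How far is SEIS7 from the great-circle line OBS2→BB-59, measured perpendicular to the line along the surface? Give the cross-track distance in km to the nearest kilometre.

δ₁₃ = central angle OBS2→SEIS7 = 0.300944 rad  (haversine)
θ₁₃ = bearing OBS2→SEIS7 = 13.859°,  θ₁₂ = bearing OBS2→BB-59 = 47.818°
dₓₜ = R·arcsin(sin δ₁₃ · sin(θ₁₃ − θ₁₂)) = 6371·arcsin(0.29642·sin(-33.959°)) = -1059.808 km
|dₓₜ| = 1059.808 km

1060 km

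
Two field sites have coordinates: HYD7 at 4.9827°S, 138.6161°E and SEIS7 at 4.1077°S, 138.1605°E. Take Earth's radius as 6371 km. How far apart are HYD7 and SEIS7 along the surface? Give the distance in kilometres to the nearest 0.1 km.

109.6 km

Δφ = 0.8750°,  Δλ = -0.4556°
a = sin²(Δφ/2) + cos φ₁ cos φ₂ sin²(Δλ/2) = 0.000074
c = 2·arcsin(√a) = 0.017206 rad = 0.9858°
d = R·c = 6371 × 0.017206 = 109.6 km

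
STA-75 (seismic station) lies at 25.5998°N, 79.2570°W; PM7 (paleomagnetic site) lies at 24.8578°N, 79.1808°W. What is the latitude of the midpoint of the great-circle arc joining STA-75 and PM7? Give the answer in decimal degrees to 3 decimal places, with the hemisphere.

Bx = cos φ₂ cos Δλ = 0.907353,  By = cos φ₂ sin Δλ = 0.001207
φₘ = atan2(sin φ₁ + sin φ₂, √((cos φ₁ + Bx)² + By²)) = 25.22880°
λₘ = λ₁ + atan2(By, cos φ₁ + Bx) = -79.21878°

25.229°N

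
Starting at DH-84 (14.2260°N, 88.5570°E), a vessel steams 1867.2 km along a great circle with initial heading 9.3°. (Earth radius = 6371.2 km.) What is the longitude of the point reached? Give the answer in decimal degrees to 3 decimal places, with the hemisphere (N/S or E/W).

91.672°E

δ = d/R = 1867.2/6371.2 = 0.293069 rad
φ₂ = arcsin(sin φ₁ cos δ + cos φ₁ sin δ cos θ)
   = arcsin(0.24575·0.95736 + 0.96933·0.28889·0.98686) = 30.77184°
λ₂ = λ₁ + atan2(sin θ sin δ cos φ₁, cos δ − sin φ₁ sin φ₂) = 91.67175°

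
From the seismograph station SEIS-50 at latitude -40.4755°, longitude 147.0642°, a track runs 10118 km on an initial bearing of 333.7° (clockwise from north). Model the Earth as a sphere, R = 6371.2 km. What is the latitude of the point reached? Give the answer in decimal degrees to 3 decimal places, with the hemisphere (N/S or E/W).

43.873°N

δ = d/R = 10118/6371.2 = 1.588084 rad
φ₂ = arcsin(sin φ₁ cos δ + cos φ₁ sin δ cos θ)
   = arcsin(-0.64912·-0.01729 + 0.76068·0.99985·0.89649) = 43.87297°
λ₂ = λ₁ + atan2(sin θ sin δ cos φ₁, cos δ − sin φ₁ sin φ₂) = 109.14605°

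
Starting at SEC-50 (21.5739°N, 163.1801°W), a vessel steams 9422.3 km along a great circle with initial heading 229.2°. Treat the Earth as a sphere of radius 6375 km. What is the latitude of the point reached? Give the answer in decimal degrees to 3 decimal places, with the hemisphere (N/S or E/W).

34.817°S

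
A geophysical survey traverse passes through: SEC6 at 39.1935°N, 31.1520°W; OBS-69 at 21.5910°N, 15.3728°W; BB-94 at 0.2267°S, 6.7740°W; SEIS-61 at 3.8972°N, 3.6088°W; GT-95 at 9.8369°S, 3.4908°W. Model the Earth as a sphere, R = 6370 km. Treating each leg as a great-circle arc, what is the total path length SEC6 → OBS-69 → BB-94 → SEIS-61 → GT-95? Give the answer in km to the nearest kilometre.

7169 km

SEC6→OBS-69: c = 0.387063 rad, d = 2465.59 km
OBS-69→BB-94: c = 0.407992 rad, d = 2598.91 km
BB-94→SEIS-61: c = 0.090707 rad, d = 577.81 km
SEIS-61→GT-95: c = 0.239714 rad, d = 1526.98 km
Total = 2465.59 + 2598.91 + 577.81 + 1526.98 = 7169.29 km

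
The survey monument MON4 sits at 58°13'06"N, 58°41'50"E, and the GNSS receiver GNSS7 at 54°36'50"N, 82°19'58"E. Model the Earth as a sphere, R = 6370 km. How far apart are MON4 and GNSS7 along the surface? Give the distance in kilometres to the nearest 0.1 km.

1499.1 km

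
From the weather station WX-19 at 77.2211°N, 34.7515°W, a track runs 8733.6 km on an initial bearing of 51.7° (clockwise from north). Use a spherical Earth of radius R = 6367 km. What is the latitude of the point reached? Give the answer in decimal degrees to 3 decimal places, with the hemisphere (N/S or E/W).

19.103°N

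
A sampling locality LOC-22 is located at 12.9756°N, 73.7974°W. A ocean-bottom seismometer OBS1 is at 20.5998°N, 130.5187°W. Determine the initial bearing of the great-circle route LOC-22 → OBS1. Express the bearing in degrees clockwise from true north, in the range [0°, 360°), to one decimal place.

286.2°

Δλ = -56.7213°
y = sin Δλ · cos φ₂ = -0.782557
x = cos φ₁ sin φ₂ − sin φ₁ cos φ₂ cos Δλ = 0.227526
θ = atan2(y, x) = -73.7884° → 286.2116° (mod 360°)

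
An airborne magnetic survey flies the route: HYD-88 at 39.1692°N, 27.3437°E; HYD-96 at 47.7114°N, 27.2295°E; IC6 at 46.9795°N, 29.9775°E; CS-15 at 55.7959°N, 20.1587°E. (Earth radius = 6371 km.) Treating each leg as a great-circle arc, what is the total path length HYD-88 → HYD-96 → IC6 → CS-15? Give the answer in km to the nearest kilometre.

HYD-88→HYD-96: c = 0.149096 rad, d = 949.89 km
HYD-96→IC6: c = 0.034916 rad, d = 222.45 km
IC6→CS-15: c = 0.186999 rad, d = 1191.37 km
Total = 949.89 + 222.45 + 1191.37 = 2363.71 km

2364 km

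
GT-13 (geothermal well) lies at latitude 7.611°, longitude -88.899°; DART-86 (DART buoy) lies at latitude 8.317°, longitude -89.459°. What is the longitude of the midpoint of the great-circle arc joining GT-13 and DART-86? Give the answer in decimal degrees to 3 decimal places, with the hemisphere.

89.179°W

Bx = cos φ₂ cos Δλ = 0.989436,  By = cos φ₂ sin Δλ = -0.009671
φₘ = atan2(sin φ₁ + sin φ₂, √((cos φ₁ + Bx)² + By²)) = 7.96409°
λₘ = λ₁ + atan2(By, cos φ₁ + Bx) = -89.17876°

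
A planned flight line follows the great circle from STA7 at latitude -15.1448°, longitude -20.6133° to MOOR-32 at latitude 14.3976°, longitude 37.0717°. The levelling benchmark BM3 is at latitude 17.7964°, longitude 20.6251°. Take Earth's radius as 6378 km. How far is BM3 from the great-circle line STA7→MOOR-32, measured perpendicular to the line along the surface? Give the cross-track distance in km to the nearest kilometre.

1133 km

δ₁₃ = central angle STA7→BM3 = 0.913128 rad  (haversine)
θ₁₃ = bearing STA7→BM3 = 52.473°,  θ₁₂ = bearing STA7→MOOR-32 = 65.370°
dₓₜ = R·arcsin(sin δ₁₃ · sin(θ₁₃ − θ₁₂)) = 6378·arcsin(0.79142·sin(-12.897°)) = -1132.583 km
|dₓₜ| = 1132.583 km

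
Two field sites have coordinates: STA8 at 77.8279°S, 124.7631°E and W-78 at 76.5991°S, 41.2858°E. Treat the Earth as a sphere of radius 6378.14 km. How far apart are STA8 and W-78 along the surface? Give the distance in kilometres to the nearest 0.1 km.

Δφ = 1.2288°,  Δλ = -83.4773°
a = sin²(Δφ/2) + cos φ₁ cos φ₂ sin²(Δλ/2) = 0.021773
c = 2·arcsin(√a) = 0.296194 rad = 16.9707°
d = R·c = 6378.14 × 0.296194 = 1889.2 km

1889.2 km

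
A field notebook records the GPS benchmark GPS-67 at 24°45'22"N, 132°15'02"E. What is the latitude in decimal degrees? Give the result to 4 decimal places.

24° + 45′/60 + 22″/3600 = 24 + 0.75000 + 0.00611 = 24.7561°

24.7561°N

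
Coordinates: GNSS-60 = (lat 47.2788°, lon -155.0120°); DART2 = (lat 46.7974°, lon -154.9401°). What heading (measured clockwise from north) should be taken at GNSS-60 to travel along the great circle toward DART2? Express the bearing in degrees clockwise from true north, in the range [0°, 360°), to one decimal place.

Δλ = 0.0719°
y = sin Δλ · cos φ₂ = 0.000859
x = cos φ₁ sin φ₂ − sin φ₁ cos φ₂ cos Δλ = -0.008402
θ = atan2(y, x) = 174.1617° → 174.1617° (mod 360°)

174.2°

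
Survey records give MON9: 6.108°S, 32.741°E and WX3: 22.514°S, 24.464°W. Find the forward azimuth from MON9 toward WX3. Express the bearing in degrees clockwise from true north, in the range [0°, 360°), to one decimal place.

Δλ = -57.2050°
y = sin Δλ · cos φ₂ = -0.776547
x = cos φ₁ sin φ₂ − sin φ₁ cos φ₂ cos Δλ = -0.327496
θ = atan2(y, x) = -112.8668° → 247.1332° (mod 360°)

247.1°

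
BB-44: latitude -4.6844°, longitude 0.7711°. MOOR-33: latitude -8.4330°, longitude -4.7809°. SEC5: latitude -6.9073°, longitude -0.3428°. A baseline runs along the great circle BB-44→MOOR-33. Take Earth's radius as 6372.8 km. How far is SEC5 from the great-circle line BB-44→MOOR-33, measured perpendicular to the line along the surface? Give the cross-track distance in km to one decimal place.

134.2 km

δ₁₃ = central angle BB-44→SEC5 = 0.043350 rad  (haversine)
θ₁₃ = bearing BB-44→SEC5 = 206.444°,  θ₁₂ = bearing BB-44→MOOR-33 = 235.507°
dₓₜ = R·arcsin(sin δ₁₃ · sin(θ₁₃ − θ₁₂)) = 6372.8·arcsin(0.04334·sin(-29.063°)) = -134.169 km
|dₓₜ| = 134.169 km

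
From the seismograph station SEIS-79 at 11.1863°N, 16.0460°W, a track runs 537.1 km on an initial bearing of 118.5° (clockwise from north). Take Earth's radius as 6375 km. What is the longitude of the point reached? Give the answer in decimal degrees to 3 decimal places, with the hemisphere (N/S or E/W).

δ = d/R = 537.1/6375 = 0.084251 rad
φ₂ = arcsin(sin φ₁ cos δ + cos φ₁ sin δ cos θ)
   = arcsin(0.19400·0.99645 + 0.98100·0.08415·-0.47716) = 8.85422°
λ₂ = λ₁ + atan2(sin θ sin δ cos φ₁, cos δ − sin φ₁ sin φ₂) = -11.75365°

11.754°W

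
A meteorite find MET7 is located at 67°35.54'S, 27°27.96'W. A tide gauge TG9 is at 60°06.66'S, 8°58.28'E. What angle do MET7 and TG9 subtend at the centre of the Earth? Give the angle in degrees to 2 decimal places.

MET7: φ = -67.59233°, λ = -27.46600°
TG9: φ = -60.11100°, λ = +8.97133°
Δφ = 7.4813°,  Δλ = 36.4373°
a = sin²(Δφ/2) + cos φ₁ cos φ₂ sin²(Δλ/2) = 0.022824
c = 2·arcsin(√a) = 0.303314 rad = 17.3786°

17.38°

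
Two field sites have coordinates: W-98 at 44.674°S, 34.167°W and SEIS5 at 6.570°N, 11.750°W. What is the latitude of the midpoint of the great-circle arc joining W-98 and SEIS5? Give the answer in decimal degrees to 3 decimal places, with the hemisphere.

19.385°S

Bx = cos φ₂ cos Δλ = 0.918362,  By = cos φ₂ sin Δλ = 0.378840
φₘ = atan2(sin φ₁ + sin φ₂, √((cos φ₁ + Bx)² + By²)) = -19.38537°
λₘ = λ₁ + atan2(By, cos φ₁ + Bx) = -21.07873°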